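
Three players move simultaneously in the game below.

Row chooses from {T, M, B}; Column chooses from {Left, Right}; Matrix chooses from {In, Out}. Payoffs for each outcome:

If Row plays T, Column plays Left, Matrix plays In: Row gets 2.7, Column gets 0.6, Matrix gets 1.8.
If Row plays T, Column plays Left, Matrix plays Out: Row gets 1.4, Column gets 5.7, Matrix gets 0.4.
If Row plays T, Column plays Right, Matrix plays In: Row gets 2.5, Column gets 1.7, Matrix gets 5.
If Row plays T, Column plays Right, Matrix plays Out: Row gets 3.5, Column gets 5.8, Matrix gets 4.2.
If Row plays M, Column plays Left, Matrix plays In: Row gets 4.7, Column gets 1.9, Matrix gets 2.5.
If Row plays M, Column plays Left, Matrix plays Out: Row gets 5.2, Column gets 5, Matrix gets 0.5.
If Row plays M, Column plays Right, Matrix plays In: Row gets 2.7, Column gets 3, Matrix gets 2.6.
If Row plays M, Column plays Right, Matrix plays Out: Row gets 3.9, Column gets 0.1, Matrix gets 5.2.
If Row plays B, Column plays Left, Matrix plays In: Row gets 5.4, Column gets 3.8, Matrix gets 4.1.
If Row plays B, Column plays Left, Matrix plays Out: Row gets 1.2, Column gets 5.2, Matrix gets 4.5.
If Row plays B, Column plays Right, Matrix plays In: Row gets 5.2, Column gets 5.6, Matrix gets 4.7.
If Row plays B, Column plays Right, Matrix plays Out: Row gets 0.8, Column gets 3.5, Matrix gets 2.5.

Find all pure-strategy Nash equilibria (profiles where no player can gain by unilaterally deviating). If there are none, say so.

Pure NE: (B, Right, In)

(T, Left, In): Row can switch to M (2.7 → 4.7). Not NE.
(T, Left, Out): Row can switch to M (1.4 → 5.2). Not NE.
(T, Right, In): Row can switch to M (2.5 → 2.7). Not NE.
(T, Right, Out): Row can switch to M (3.5 → 3.9). Not NE.
(M, Left, In): Row can switch to B (4.7 → 5.4). Not NE.
(M, Left, Out): Matrix can switch to In (0.5 → 2.5). Not NE.
(B, Right, In): Row gets 5.2, best alternative 2.7; Column gets 5.6, best alternative 3.8; Matrix gets 4.7, best alternative 2.5. No profitable deviation — NE.
(The remaining 5 profiles each have a profitable deviation by the same check.)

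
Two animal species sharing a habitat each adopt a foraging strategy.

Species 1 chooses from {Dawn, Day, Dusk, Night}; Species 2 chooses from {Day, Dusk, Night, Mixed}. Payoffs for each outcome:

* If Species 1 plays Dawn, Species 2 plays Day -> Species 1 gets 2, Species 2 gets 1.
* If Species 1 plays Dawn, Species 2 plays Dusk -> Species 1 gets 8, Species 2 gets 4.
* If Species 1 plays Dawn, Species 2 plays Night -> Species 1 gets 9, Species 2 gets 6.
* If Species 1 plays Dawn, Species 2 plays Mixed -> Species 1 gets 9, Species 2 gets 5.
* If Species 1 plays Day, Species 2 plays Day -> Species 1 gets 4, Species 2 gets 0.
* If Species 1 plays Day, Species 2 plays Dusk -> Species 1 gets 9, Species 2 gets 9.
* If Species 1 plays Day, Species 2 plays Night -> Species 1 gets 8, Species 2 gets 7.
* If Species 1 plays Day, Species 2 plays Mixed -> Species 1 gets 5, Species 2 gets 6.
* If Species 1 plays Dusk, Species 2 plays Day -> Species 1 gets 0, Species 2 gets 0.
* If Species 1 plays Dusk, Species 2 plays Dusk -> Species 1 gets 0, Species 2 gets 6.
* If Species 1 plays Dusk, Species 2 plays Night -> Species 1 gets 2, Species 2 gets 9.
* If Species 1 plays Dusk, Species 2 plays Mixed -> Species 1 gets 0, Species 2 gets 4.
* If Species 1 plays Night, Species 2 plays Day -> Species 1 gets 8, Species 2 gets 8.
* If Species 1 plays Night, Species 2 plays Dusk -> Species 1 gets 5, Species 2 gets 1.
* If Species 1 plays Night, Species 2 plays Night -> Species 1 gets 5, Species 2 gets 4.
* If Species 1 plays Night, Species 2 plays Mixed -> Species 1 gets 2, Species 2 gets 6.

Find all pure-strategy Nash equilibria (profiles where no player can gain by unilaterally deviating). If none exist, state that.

The pure Nash equilibria are (Dawn, Night); (Day, Dusk); (Night, Day).

(Dawn, Day): Species 1 can switch to Day (2 → 4). Not NE.
(Dawn, Dusk): Species 1 can switch to Day (8 → 9). Not NE.
(Dawn, Night): Species 1 gets 9, best alternative 8; Species 2 gets 6, best alternative 5. No profitable deviation — NE.
(Dawn, Mixed): Species 2 can switch to Night (5 → 6). Not NE.
(Day, Day): Species 1 can switch to Night (4 → 8). Not NE.
(Day, Dusk): Species 1 gets 9, best alternative 8; Species 2 gets 9, best alternative 7. No profitable deviation — NE.
(Day, Night): Species 1 can switch to Dawn (8 → 9). Not NE.
(Day, Mixed): Species 1 can switch to Dawn (5 → 9). Not NE.
(Dusk, Day): Species 1 can switch to Dawn (0 → 2). Not NE.
(Dusk, Dusk): Species 1 can switch to Dawn (0 → 8). Not NE.
(Dusk, Night): Species 1 can switch to Dawn (2 → 9). Not NE.
(Dusk, Mixed): Species 1 can switch to Dawn (0 → 9). Not NE.
(Night, Day): Species 1 gets 8, best alternative 4; Species 2 gets 8, best alternative 6. No profitable deviation — NE.
(Night, Dusk): Species 1 can switch to Dawn (5 → 8). Not NE.
(Night, Night): Species 1 can switch to Dawn (5 → 9). Not NE.
(The remaining 1 profile has a profitable deviation by the same check.)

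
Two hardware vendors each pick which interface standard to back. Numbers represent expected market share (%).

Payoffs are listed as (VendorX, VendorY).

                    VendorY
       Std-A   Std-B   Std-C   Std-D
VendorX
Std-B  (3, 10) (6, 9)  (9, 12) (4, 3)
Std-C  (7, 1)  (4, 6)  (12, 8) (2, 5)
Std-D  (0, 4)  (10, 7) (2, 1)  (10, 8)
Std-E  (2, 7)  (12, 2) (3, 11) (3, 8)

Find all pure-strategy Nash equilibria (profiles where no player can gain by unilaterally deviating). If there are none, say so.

(Std-C, Std-C) and (Std-D, Std-D)

(Std-B, Std-A): VendorX can switch to Std-C (3 → 7). Not NE.
(Std-B, Std-B): VendorX can switch to Std-D (6 → 10). Not NE.
(Std-B, Std-C): VendorX can switch to Std-C (9 → 12). Not NE.
(Std-B, Std-D): VendorX can switch to Std-D (4 → 10). Not NE.
(Std-C, Std-A): VendorY can switch to Std-B (1 → 6). Not NE.
(Std-C, Std-B): VendorX can switch to Std-B (4 → 6). Not NE.
(Std-C, Std-C): VendorX gets 12, best alternative 9; VendorY gets 8, best alternative 6. No profitable deviation — NE.
(Std-C, Std-D): VendorX can switch to Std-B (2 → 4). Not NE.
(Std-D, Std-A): VendorX can switch to Std-B (0 → 3). Not NE.
(Std-D, Std-B): VendorX can switch to Std-E (10 → 12). Not NE.
(Std-D, Std-C): VendorX can switch to Std-B (2 → 9). Not NE.
(Std-D, Std-D): VendorX gets 10, best alternative 4; VendorY gets 8, best alternative 7. No profitable deviation — NE.
(Std-E, Std-A): VendorX can switch to Std-B (2 → 3). Not NE.
(Std-E, Std-B): VendorY can switch to Std-A (2 → 7). Not NE.
(The remaining 2 profiles each have a profitable deviation by the same check.)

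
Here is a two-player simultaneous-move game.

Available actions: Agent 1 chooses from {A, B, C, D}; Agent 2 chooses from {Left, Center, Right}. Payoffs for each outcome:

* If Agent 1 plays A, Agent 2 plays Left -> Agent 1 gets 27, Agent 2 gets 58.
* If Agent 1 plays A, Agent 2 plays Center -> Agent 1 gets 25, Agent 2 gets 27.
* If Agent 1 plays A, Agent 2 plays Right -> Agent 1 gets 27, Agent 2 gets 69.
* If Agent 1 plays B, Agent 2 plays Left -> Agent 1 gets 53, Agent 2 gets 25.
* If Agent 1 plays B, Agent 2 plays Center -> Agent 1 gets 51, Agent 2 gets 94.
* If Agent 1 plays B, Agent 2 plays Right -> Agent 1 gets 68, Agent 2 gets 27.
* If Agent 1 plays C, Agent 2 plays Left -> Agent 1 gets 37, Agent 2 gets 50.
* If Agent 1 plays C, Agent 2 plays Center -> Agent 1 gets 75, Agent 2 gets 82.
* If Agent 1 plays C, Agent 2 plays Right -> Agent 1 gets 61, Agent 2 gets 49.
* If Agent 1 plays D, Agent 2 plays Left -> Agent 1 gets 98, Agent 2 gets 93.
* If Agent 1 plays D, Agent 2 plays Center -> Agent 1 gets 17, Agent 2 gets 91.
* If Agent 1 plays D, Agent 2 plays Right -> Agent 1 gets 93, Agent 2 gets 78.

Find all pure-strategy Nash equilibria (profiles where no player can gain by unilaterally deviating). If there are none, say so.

Pure-strategy Nash equilibria: (C, Center) and (D, Left)

Agent 1 against Left: payoffs 27, 53, 37, 98 → best response D.
Agent 1 against Center: payoffs 25, 51, 75, 17 → best response C.
Agent 1 against Right: payoffs 27, 68, 61, 93 → best response D.
Agent 2 against A: payoffs 58, 27, 69 → best response Right.
Agent 2 against B: payoffs 25, 94, 27 → best response Center.
Agent 2 against C: payoffs 50, 82, 49 → best response Center.
Agent 2 against D: payoffs 93, 91, 78 → best response Left.
Mutual best responses: (C, Center); (D, Left).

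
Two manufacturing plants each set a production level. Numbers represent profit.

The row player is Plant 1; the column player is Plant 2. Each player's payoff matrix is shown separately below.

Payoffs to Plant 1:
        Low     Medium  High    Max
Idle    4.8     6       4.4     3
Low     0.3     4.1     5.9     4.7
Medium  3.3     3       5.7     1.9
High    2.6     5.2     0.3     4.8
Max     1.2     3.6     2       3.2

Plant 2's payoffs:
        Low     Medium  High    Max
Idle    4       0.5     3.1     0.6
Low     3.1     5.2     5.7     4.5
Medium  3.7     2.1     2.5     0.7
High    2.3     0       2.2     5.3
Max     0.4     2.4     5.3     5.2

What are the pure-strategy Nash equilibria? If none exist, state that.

(Idle, Low) and (Low, High) and (High, Max)

(Idle, Low): Plant 1 gets 4.8, best alternative 3.3; Plant 2 gets 4, best alternative 3.1. No profitable deviation — NE.
(Idle, Medium): Plant 2 can switch to Low (0.5 → 4). Not NE.
(Idle, High): Plant 1 can switch to Low (4.4 → 5.9). Not NE.
(Idle, Max): Plant 1 can switch to Low (3 → 4.7). Not NE.
(Low, Low): Plant 1 can switch to Idle (0.3 → 4.8). Not NE.
(Low, Medium): Plant 1 can switch to Idle (4.1 → 6). Not NE.
(Low, High): Plant 1 gets 5.9, best alternative 5.7; Plant 2 gets 5.7, best alternative 5.2. No profitable deviation — NE.
(Low, Max): Plant 1 can switch to High (4.7 → 4.8). Not NE.
(Medium, Low): Plant 1 can switch to Idle (3.3 → 4.8). Not NE.
(Medium, Medium): Plant 1 can switch to Idle (3 → 6). Not NE.
(Medium, High): Plant 1 can switch to Low (5.7 → 5.9). Not NE.
(Medium, Max): Plant 1 can switch to Idle (1.9 → 3). Not NE.
(High, Max): Plant 1 gets 4.8, best alternative 4.7; Plant 2 gets 5.3, best alternative 2.3. No profitable deviation — NE.
(The remaining 7 profiles each have a profitable deviation by the same check.)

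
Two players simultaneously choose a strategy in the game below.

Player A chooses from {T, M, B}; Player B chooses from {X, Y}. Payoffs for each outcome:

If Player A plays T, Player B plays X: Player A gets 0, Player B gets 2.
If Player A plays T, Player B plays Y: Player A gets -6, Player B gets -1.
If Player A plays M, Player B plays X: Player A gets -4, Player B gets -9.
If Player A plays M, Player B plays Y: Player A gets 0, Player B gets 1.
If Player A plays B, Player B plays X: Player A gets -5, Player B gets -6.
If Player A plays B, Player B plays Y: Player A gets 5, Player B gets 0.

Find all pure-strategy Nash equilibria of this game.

(T, X); (B, Y)

(T, X): Player A gets 0, best alternative -4; Player B gets 2, best alternative -1. No profitable deviation — NE.
(T, Y): Player A can switch to M (-6 → 0). Not NE.
(M, X): Player A can switch to T (-4 → 0). Not NE.
(M, Y): Player A can switch to B (0 → 5). Not NE.
(B, X): Player A can switch to T (-5 → 0). Not NE.
(B, Y): Player A gets 5, best alternative 0; Player B gets 0, best alternative -6. No profitable deviation — NE.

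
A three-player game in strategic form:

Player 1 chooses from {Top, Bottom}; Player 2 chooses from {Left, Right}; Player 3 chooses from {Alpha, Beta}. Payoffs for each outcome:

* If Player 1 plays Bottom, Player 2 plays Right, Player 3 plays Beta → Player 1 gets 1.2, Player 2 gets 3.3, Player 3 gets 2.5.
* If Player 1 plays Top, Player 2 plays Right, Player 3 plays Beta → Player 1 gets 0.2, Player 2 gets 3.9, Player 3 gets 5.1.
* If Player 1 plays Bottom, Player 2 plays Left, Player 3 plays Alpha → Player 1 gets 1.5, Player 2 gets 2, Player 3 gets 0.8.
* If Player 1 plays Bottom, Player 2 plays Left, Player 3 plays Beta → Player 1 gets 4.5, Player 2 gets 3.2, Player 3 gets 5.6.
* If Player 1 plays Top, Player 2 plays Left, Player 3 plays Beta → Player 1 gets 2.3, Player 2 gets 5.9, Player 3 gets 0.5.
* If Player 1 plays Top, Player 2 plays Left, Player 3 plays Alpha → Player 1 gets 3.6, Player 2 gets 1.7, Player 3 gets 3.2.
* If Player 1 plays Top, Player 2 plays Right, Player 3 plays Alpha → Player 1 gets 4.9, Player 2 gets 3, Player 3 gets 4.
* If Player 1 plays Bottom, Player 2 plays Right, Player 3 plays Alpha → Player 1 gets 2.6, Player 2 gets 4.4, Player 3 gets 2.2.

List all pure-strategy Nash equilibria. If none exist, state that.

Player 1 against (Left, Alpha): payoffs 3.6, 1.5 → best response Top.
Player 1 against (Left, Beta): payoffs 2.3, 4.5 → best response Bottom.
Player 1 against (Right, Alpha): payoffs 4.9, 2.6 → best response Top.
Player 1 against (Right, Beta): payoffs 0.2, 1.2 → best response Bottom.
Player 2 against (Top, Alpha): payoffs 1.7, 3 → best response Right.
Player 2 against (Top, Beta): payoffs 5.9, 3.9 → best response Left.
Player 2 against (Bottom, Alpha): payoffs 2, 4.4 → best response Right.
Player 2 against (Bottom, Beta): payoffs 3.2, 3.3 → best response Right.
Player 3 against (Top, Left): payoffs 3.2, 0.5 → best response Alpha.
Player 3 against (Top, Right): payoffs 4, 5.1 → best response Beta.
Player 3 against (Bottom, Left): payoffs 0.8, 5.6 → best response Beta.
Player 3 against (Bottom, Right): payoffs 2.2, 2.5 → best response Beta.
Mutual best responses: (Bottom, Right, Beta).

Pure NE: (Bottom, Right, Beta)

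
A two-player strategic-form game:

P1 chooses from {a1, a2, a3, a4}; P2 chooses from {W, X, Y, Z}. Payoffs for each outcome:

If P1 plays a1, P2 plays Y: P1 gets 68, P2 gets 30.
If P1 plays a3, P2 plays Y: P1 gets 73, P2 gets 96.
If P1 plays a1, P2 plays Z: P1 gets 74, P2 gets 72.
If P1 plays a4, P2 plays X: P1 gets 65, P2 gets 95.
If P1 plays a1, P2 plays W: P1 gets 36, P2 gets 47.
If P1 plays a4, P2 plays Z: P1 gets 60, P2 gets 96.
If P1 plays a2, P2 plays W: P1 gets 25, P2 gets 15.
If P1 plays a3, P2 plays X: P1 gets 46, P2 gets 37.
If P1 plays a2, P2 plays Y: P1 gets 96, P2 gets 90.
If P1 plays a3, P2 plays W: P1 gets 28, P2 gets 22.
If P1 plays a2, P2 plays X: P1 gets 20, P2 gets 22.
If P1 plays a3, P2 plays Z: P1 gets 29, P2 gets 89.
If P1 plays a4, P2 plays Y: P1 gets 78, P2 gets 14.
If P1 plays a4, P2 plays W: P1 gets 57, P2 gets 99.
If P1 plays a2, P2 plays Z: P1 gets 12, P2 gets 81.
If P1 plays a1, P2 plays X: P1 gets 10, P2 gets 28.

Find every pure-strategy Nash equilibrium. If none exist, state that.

(a1, Z); (a2, Y); (a4, W)

P1 against W: payoffs 36, 25, 28, 57 → best response a4.
P1 against X: payoffs 10, 20, 46, 65 → best response a4.
P1 against Y: payoffs 68, 96, 73, 78 → best response a2.
P1 against Z: payoffs 74, 12, 29, 60 → best response a1.
P2 against a1: payoffs 47, 28, 30, 72 → best response Z.
P2 against a2: payoffs 15, 22, 90, 81 → best response Y.
P2 against a3: payoffs 22, 37, 96, 89 → best response Y.
P2 against a4: payoffs 99, 95, 14, 96 → best response W.
Mutual best responses: (a1, Z); (a2, Y); (a4, W).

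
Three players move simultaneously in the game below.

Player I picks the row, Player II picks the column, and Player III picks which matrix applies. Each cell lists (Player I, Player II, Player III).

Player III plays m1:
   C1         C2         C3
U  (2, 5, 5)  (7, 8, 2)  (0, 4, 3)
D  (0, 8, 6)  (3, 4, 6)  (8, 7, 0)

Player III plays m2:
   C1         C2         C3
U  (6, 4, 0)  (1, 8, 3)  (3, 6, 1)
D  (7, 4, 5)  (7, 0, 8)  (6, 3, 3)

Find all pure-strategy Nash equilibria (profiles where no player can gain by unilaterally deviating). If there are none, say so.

Check each profile: it is a Nash equilibrium iff no player can strictly gain by switching unilaterally.
(U, C1, m1): Player II can switch to C2 (5 → 8). Not NE.
(U, C1, m2): Player I can switch to D (6 → 7). Not NE.
(U, C2, m1): Player III can switch to m2 (2 → 3). Not NE.
(U, C2, m2): Player I can switch to D (1 → 7). Not NE.
(U, C3, m1): Player I can switch to D (0 → 8). Not NE.
(U, C3, m2): Player I can switch to D (3 → 6). Not NE.
(D, C1, m1): Player I can switch to U (0 → 2). Not NE.
(D, C1, m2): Player III can switch to m1 (5 → 6). Not NE.
(The remaining 4 profiles each have a profitable deviation by the same check.)

There is no pure-strategy Nash equilibrium.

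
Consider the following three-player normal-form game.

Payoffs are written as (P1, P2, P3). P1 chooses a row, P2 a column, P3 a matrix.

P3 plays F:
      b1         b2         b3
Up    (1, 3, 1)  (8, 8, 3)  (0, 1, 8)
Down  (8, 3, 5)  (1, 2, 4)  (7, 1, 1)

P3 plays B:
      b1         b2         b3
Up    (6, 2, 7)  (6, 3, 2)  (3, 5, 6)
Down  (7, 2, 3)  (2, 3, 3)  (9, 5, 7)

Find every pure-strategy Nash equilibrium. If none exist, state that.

(Up, b2, F), (Down, b1, F), (Down, b3, B)

For each player, find the best response to each opponent profile; mutual best responses are the pure NE.
P1 against (b1, F): payoffs 1, 8 → best response Down.
P1 against (b1, B): payoffs 6, 7 → best response Down.
P1 against (b2, F): payoffs 8, 1 → best response Up.
P1 against (b2, B): payoffs 6, 2 → best response Up.
P1 against (b3, F): payoffs 0, 7 → best response Down.
P1 against (b3, B): payoffs 3, 9 → best response Down.
P2 against (Up, F): payoffs 3, 8, 1 → best response b2.
P2 against (Up, B): payoffs 2, 3, 5 → best response b3.
P2 against (Down, F): payoffs 3, 2, 1 → best response b1.
P2 against (Down, B): payoffs 2, 3, 5 → best response b3.
P3 against (Up, b1): payoffs 1, 7 → best response B.
P3 against (Up, b2): payoffs 3, 2 → best response F.
P3 against (Up, b3): payoffs 8, 6 → best response F.
P3 against (Down, b1): payoffs 5, 3 → best response F.
P3 against (Down, b2): payoffs 4, 3 → best response F.
P3 against (Down, b3): payoffs 1, 7 → best response B.
Mutual best responses: (Up, b2, F); (Down, b1, F); (Down, b3, B).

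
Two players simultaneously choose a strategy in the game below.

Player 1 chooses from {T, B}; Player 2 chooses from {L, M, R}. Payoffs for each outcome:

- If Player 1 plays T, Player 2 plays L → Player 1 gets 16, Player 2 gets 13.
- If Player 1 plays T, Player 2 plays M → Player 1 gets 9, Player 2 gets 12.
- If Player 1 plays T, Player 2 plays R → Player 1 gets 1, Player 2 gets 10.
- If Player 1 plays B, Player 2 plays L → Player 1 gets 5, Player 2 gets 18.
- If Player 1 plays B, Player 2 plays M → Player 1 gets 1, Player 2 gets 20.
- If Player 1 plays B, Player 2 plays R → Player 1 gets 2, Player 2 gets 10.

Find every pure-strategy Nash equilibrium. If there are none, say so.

Pure NE: (T, L)

Player 1 against L: payoffs 16, 5 → best response T.
Player 1 against M: payoffs 9, 1 → best response T.
Player 1 against R: payoffs 1, 2 → best response B.
Player 2 against T: payoffs 13, 12, 10 → best response L.
Player 2 against B: payoffs 18, 20, 10 → best response M.
Mutual best responses: (T, L).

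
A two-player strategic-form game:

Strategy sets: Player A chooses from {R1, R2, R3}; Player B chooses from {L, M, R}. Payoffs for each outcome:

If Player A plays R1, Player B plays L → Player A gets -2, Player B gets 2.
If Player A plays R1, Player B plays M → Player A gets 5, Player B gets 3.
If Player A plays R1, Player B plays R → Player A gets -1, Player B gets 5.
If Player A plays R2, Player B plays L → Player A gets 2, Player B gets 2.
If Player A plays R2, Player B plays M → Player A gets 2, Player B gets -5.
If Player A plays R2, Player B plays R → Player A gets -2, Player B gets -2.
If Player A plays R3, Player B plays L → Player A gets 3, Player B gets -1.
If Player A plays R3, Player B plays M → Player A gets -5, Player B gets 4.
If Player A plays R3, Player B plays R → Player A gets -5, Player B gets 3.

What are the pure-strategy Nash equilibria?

(R1, R)

(R1, L): Player A can switch to R2 (-2 → 2). Not NE.
(R1, M): Player B can switch to R (3 → 5). Not NE.
(R1, R): Player A gets -1, best alternative -2; Player B gets 5, best alternative 3. No profitable deviation — NE.
(R2, L): Player A can switch to R3 (2 → 3). Not NE.
(R2, M): Player A can switch to R1 (2 → 5). Not NE.
(R2, R): Player A can switch to R1 (-2 → -1). Not NE.
(R3, L): Player B can switch to M (-1 → 4). Not NE.
(R3, M): Player A can switch to R1 (-5 → 5). Not NE.
(R3, R): Player A can switch to R1 (-5 → -1). Not NE.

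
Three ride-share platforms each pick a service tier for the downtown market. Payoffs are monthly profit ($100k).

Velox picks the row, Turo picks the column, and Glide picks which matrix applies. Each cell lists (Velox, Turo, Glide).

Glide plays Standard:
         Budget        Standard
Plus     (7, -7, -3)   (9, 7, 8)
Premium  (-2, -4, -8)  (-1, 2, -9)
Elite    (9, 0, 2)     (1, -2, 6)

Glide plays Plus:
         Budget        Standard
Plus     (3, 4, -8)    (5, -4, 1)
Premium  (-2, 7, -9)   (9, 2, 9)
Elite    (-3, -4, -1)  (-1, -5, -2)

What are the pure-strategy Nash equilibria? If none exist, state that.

Velox against (Budget, Standard): payoffs 7, -2, 9 → best response Elite.
Velox against (Budget, Plus): payoffs 3, -2, -3 → best response Plus.
Velox against (Standard, Standard): payoffs 9, -1, 1 → best response Plus.
Velox against (Standard, Plus): payoffs 5, 9, -1 → best response Premium.
Turo against (Plus, Standard): payoffs -7, 7 → best response Standard.
Turo against (Plus, Plus): payoffs 4, -4 → best response Budget.
Turo against (Premium, Standard): payoffs -4, 2 → best response Standard.
Turo against (Premium, Plus): payoffs 7, 2 → best response Budget.
Turo against (Elite, Standard): payoffs 0, -2 → best response Budget.
Turo against (Elite, Plus): payoffs -4, -5 → best response Budget.
Glide against (Plus, Budget): payoffs -3, -8 → best response Standard.
Glide against (Plus, Standard): payoffs 8, 1 → best response Standard.
Glide against (Premium, Budget): payoffs -8, -9 → best response Standard.
Glide against (Premium, Standard): payoffs -9, 9 → best response Plus.
Glide against (Elite, Budget): payoffs 2, -1 → best response Standard.
Glide against (Elite, Standard): payoffs 6, -2 → best response Standard.
Mutual best responses: (Plus, Standard, Standard); (Elite, Budget, Standard).

(Plus, Standard, Standard) and (Elite, Budget, Standard)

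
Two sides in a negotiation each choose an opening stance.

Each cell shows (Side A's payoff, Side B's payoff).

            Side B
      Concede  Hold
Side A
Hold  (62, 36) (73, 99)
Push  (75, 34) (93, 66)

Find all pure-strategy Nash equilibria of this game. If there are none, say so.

The unique pure-strategy Nash equilibrium is (Push, Hold).

Mark each player's best response to every combination of opponents' strategies; a profile where every player is best-responding is a pure Nash equilibrium.
Side A against Concede: payoffs 62, 75 → best response Push.
Side A against Hold: payoffs 73, 93 → best response Push.
Side B against Hold: payoffs 36, 99 → best response Hold.
Side B against Push: payoffs 34, 66 → best response Hold.
Mutual best responses: (Push, Hold).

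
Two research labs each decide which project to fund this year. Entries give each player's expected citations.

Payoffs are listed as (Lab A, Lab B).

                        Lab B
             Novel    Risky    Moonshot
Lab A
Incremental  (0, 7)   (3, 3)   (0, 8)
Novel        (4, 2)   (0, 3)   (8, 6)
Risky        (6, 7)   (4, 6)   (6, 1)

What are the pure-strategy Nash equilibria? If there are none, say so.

(Novel, Moonshot) and (Risky, Novel)

Lab A against Novel: payoffs 0, 4, 6 → best response Risky.
Lab A against Risky: payoffs 3, 0, 4 → best response Risky.
Lab A against Moonshot: payoffs 0, 8, 6 → best response Novel.
Lab B against Incremental: payoffs 7, 3, 8 → best response Moonshot.
Lab B against Novel: payoffs 2, 3, 6 → best response Moonshot.
Lab B against Risky: payoffs 7, 6, 1 → best response Novel.
Mutual best responses: (Novel, Moonshot); (Risky, Novel).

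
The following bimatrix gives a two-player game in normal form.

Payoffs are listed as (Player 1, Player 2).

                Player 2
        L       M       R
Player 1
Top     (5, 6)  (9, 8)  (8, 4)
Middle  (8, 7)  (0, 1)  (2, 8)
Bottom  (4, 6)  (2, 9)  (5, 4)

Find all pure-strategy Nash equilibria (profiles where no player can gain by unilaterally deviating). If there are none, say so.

Player 1 against L: payoffs 5, 8, 4 → best response Middle.
Player 1 against M: payoffs 9, 0, 2 → best response Top.
Player 1 against R: payoffs 8, 2, 5 → best response Top.
Player 2 against Top: payoffs 6, 8, 4 → best response M.
Player 2 against Middle: payoffs 7, 1, 8 → best response R.
Player 2 against Bottom: payoffs 6, 9, 4 → best response M.
Mutual best responses: (Top, M).

(Top, M)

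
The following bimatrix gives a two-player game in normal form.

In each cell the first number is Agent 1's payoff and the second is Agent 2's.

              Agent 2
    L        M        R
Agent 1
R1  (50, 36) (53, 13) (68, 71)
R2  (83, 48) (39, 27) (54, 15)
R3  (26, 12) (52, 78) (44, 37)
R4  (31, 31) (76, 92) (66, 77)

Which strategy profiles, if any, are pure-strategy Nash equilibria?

The pure Nash equilibria are (R1, R), (R2, L), (R4, M).

Mark each player's best response to every combination of opponents' strategies; a profile where every player is best-responding is a pure Nash equilibrium.
Agent 1 against L: payoffs 50, 83, 26, 31 → best response R2.
Agent 1 against M: payoffs 53, 39, 52, 76 → best response R4.
Agent 1 against R: payoffs 68, 54, 44, 66 → best response R1.
Agent 2 against R1: payoffs 36, 13, 71 → best response R.
Agent 2 against R2: payoffs 48, 27, 15 → best response L.
Agent 2 against R3: payoffs 12, 78, 37 → best response M.
Agent 2 against R4: payoffs 31, 92, 77 → best response M.
Mutual best responses: (R1, R); (R2, L); (R4, M).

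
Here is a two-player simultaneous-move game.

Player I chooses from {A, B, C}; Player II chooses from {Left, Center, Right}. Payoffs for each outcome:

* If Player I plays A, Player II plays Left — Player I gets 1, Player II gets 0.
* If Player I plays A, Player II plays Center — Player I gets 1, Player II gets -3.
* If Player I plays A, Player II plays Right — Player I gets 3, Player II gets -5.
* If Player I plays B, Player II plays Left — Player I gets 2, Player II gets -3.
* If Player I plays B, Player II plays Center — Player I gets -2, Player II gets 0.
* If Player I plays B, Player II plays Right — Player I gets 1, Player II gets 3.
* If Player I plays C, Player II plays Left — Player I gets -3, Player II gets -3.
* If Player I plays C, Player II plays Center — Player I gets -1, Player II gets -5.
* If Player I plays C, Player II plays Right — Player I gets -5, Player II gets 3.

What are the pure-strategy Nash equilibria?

No pure-strategy Nash equilibrium.

Check each profile: it is a Nash equilibrium iff no player can strictly gain by switching unilaterally.
(A, Left): Player I can switch to B (1 → 2). Not NE.
(A, Center): Player II can switch to Left (-3 → 0). Not NE.
(A, Right): Player II can switch to Left (-5 → 0). Not NE.
(B, Left): Player II can switch to Center (-3 → 0). Not NE.
(B, Center): Player I can switch to A (-2 → 1). Not NE.
(B, Right): Player I can switch to A (1 → 3). Not NE.
(The remaining 3 profiles each have a profitable deviation by the same check.)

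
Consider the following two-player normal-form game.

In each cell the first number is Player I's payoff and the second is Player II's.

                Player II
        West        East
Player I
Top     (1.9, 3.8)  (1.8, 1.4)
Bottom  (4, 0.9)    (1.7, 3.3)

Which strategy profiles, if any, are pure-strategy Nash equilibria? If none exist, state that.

There is no pure-strategy Nash equilibrium.

Mark each player's best response to every combination of opponents' strategies; a profile where every player is best-responding is a pure Nash equilibrium.
Player I against West: payoffs 1.9, 4 → best response Bottom.
Player I against East: payoffs 1.8, 1.7 → best response Top.
Player II against Top: payoffs 3.8, 1.4 → best response West.
Player II against Bottom: payoffs 0.9, 3.3 → best response East.
No profile is a mutual best response for all players.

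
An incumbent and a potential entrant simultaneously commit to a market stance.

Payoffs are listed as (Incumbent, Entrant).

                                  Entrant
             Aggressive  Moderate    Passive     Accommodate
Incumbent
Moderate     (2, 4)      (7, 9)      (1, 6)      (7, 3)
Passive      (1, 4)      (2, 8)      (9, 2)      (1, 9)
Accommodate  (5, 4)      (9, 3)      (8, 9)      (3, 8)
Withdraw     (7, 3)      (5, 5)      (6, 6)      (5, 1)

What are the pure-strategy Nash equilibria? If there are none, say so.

Incumbent against Aggressive: payoffs 2, 1, 5, 7 → best response Withdraw.
Incumbent against Moderate: payoffs 7, 2, 9, 5 → best response Accommodate.
Incumbent against Passive: payoffs 1, 9, 8, 6 → best response Passive.
Incumbent against Accommodate: payoffs 7, 1, 3, 5 → best response Moderate.
Entrant against Moderate: payoffs 4, 9, 6, 3 → best response Moderate.
Entrant against Passive: payoffs 4, 8, 2, 9 → best response Accommodate.
Entrant against Accommodate: payoffs 4, 3, 9, 8 → best response Passive.
Entrant against Withdraw: payoffs 3, 5, 6, 1 → best response Passive.
No profile is a mutual best response for all players.

none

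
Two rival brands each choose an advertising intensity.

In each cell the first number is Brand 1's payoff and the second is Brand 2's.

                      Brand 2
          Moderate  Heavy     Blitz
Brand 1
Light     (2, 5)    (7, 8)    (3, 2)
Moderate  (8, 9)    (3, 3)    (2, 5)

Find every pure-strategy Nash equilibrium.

The pure Nash equilibria are (Light, Heavy); (Moderate, Moderate).

(Light, Moderate): Brand 1 can switch to Moderate (2 → 8). Not NE.
(Light, Heavy): Brand 1 gets 7, best alternative 3; Brand 2 gets 8, best alternative 5. No profitable deviation — NE.
(Light, Blitz): Brand 2 can switch to Moderate (2 → 5). Not NE.
(Moderate, Moderate): Brand 1 gets 8, best alternative 2; Brand 2 gets 9, best alternative 5. No profitable deviation — NE.
(Moderate, Heavy): Brand 1 can switch to Light (3 → 7). Not NE.
(Moderate, Blitz): Brand 1 can switch to Light (2 → 3). Not NE.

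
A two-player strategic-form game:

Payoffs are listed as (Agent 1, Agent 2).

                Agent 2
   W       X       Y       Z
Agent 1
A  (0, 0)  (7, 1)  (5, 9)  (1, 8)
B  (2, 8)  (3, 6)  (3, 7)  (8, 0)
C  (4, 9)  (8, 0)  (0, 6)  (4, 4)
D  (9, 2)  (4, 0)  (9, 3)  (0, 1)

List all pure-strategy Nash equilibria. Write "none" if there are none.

(D, Y)

Mark each player's best response to every combination of opponents' strategies; a profile where every player is best-responding is a pure Nash equilibrium.
Agent 1 against W: payoffs 0, 2, 4, 9 → best response D.
Agent 1 against X: payoffs 7, 3, 8, 4 → best response C.
Agent 1 against Y: payoffs 5, 3, 0, 9 → best response D.
Agent 1 against Z: payoffs 1, 8, 4, 0 → best response B.
Agent 2 against A: payoffs 0, 1, 9, 8 → best response Y.
Agent 2 against B: payoffs 8, 6, 7, 0 → best response W.
Agent 2 against C: payoffs 9, 0, 6, 4 → best response W.
Agent 2 against D: payoffs 2, 0, 3, 1 → best response Y.
Mutual best responses: (D, Y).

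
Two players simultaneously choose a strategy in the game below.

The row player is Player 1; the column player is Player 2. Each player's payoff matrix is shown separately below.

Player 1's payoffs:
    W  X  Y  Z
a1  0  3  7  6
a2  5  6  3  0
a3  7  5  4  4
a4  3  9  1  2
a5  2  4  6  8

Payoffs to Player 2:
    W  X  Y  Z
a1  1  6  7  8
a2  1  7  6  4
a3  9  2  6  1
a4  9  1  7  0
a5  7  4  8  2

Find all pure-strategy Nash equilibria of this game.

Player 1 against W: payoffs 0, 5, 7, 3, 2 → best response a3.
Player 1 against X: payoffs 3, 6, 5, 9, 4 → best response a4.
Player 1 against Y: payoffs 7, 3, 4, 1, 6 → best response a1.
Player 1 against Z: payoffs 6, 0, 4, 2, 8 → best response a5.
Player 2 against a1: payoffs 1, 6, 7, 8 → best response Z.
Player 2 against a2: payoffs 1, 7, 6, 4 → best response X.
Player 2 against a3: payoffs 9, 2, 6, 1 → best response W.
Player 2 against a4: payoffs 9, 1, 7, 0 → best response W.
Player 2 against a5: payoffs 7, 4, 8, 2 → best response Y.
Mutual best responses: (a3, W).

The unique pure-strategy Nash equilibrium is (a3, W).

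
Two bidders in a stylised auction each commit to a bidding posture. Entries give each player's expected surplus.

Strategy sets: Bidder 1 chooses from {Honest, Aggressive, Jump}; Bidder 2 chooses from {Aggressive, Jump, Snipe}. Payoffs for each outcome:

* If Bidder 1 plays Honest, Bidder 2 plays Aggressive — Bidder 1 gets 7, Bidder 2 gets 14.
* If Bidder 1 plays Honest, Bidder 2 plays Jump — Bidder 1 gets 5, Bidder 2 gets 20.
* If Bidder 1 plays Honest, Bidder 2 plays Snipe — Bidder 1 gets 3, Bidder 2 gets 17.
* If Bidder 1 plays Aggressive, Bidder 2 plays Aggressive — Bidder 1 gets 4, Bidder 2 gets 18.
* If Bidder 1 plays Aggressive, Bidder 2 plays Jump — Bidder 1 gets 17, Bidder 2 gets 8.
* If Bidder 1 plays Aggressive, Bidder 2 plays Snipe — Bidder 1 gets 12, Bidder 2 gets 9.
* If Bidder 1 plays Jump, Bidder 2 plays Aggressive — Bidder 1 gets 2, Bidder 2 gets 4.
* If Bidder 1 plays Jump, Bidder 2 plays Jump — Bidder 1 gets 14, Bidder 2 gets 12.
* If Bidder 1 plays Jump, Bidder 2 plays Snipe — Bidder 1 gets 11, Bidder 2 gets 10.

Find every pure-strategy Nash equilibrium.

Bidder 1 against Aggressive: payoffs 7, 4, 2 → best response Honest.
Bidder 1 against Jump: payoffs 5, 17, 14 → best response Aggressive.
Bidder 1 against Snipe: payoffs 3, 12, 11 → best response Aggressive.
Bidder 2 against Honest: payoffs 14, 20, 17 → best response Jump.
Bidder 2 against Aggressive: payoffs 18, 8, 9 → best response Aggressive.
Bidder 2 against Jump: payoffs 4, 12, 10 → best response Jump.
No profile is a mutual best response for all players.

This game has no pure Nash equilibrium.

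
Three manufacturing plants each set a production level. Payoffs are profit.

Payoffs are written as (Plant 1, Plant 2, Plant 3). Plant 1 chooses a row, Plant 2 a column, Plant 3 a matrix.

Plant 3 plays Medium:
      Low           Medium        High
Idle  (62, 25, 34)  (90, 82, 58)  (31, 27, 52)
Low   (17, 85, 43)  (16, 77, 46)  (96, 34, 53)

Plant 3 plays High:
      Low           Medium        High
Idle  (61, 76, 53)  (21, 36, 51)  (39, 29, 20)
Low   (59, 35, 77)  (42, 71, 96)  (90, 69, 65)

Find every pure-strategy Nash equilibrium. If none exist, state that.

Pure-strategy Nash equilibria: (Idle, Low, High); (Idle, Medium, Medium); (Low, Medium, High)

Plant 1 against (Low, Medium): payoffs 62, 17 → best response Idle.
Plant 1 against (Low, High): payoffs 61, 59 → best response Idle.
Plant 1 against (Medium, Medium): payoffs 90, 16 → best response Idle.
Plant 1 against (Medium, High): payoffs 21, 42 → best response Low.
Plant 1 against (High, Medium): payoffs 31, 96 → best response Low.
Plant 1 against (High, High): payoffs 39, 90 → best response Low.
Plant 2 against (Idle, Medium): payoffs 25, 82, 27 → best response Medium.
Plant 2 against (Idle, High): payoffs 76, 36, 29 → best response Low.
Plant 2 against (Low, Medium): payoffs 85, 77, 34 → best response Low.
Plant 2 against (Low, High): payoffs 35, 71, 69 → best response Medium.
Plant 3 against (Idle, Low): payoffs 34, 53 → best response High.
Plant 3 against (Idle, Medium): payoffs 58, 51 → best response Medium.
Plant 3 against (Idle, High): payoffs 52, 20 → best response Medium.
Plant 3 against (Low, Low): payoffs 43, 77 → best response High.
Plant 3 against (Low, Medium): payoffs 46, 96 → best response High.
Plant 3 against (Low, High): payoffs 53, 65 → best response High.
Mutual best responses: (Idle, Low, High); (Idle, Medium, Medium); (Low, Medium, High).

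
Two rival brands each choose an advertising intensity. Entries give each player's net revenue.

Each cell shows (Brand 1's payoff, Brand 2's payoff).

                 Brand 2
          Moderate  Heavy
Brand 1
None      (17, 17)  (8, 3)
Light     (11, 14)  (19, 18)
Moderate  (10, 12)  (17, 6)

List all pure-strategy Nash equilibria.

Brand 1 against Moderate: payoffs 17, 11, 10 → best response None.
Brand 1 against Heavy: payoffs 8, 19, 17 → best response Light.
Brand 2 against None: payoffs 17, 3 → best response Moderate.
Brand 2 against Light: payoffs 14, 18 → best response Heavy.
Brand 2 against Moderate: payoffs 12, 6 → best response Moderate.
Mutual best responses: (None, Moderate); (Light, Heavy).

Pure-strategy Nash equilibria: (None, Moderate), (Light, Heavy)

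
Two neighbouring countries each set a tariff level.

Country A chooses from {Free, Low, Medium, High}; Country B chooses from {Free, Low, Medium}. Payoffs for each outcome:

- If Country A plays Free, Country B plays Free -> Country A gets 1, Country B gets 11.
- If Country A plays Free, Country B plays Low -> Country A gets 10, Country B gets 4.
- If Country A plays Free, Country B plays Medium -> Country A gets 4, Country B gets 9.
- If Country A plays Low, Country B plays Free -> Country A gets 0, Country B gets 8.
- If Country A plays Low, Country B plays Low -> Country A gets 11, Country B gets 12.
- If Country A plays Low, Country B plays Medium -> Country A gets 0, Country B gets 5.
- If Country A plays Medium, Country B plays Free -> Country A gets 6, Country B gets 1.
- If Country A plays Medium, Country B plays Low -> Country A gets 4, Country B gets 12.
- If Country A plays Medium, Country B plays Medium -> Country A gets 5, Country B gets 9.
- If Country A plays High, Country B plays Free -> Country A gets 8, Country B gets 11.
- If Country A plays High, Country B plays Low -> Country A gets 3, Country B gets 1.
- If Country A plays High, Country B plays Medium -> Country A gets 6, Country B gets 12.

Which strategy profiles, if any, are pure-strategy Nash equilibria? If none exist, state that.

(Free, Free): Country A can switch to Medium (1 → 6). Not NE.
(Free, Low): Country A can switch to Low (10 → 11). Not NE.
(Free, Medium): Country A can switch to Medium (4 → 5). Not NE.
(Low, Free): Country A can switch to Free (0 → 1). Not NE.
(Low, Low): Country A gets 11, best alternative 10; Country B gets 12, best alternative 8. No profitable deviation — NE.
(Low, Medium): Country A can switch to Free (0 → 4). Not NE.
(Medium, Free): Country A can switch to High (6 → 8). Not NE.
(Medium, Low): Country A can switch to Free (4 → 10). Not NE.
(Medium, Medium): Country A can switch to High (5 → 6). Not NE.
(High, Medium): Country A gets 6, best alternative 5; Country B gets 12, best alternative 11. No profitable deviation — NE.
(The remaining 2 profiles each have a profitable deviation by the same check.)

Pure-strategy Nash equilibria: (Low, Low) and (High, Medium)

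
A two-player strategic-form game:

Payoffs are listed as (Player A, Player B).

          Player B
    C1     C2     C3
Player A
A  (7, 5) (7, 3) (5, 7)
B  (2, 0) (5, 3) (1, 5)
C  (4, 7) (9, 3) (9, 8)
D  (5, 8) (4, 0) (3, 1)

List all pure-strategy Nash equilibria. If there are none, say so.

(A, C1): Player B can switch to C3 (5 → 7). Not NE.
(A, C2): Player A can switch to C (7 → 9). Not NE.
(A, C3): Player A can switch to C (5 → 9). Not NE.
(B, C1): Player A can switch to A (2 → 7). Not NE.
(B, C2): Player A can switch to A (5 → 7). Not NE.
(B, C3): Player A can switch to A (1 → 5). Not NE.
(C, C1): Player A can switch to A (4 → 7). Not NE.
(C, C2): Player B can switch to C1 (3 → 7). Not NE.
(C, C3): Player A gets 9, best alternative 5; Player B gets 8, best alternative 7. No profitable deviation — NE.
(The remaining 3 profiles each have a profitable deviation by the same check.)

Pure NE: (C, C3)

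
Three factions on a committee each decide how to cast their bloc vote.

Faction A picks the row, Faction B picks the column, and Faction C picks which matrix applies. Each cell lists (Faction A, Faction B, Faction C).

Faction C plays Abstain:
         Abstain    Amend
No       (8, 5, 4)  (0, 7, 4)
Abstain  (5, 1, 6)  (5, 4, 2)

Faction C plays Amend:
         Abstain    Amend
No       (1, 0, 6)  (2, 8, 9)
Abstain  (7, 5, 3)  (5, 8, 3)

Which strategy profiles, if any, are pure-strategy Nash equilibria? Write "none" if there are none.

The unique pure-strategy Nash equilibrium is (Abstain, Amend, Amend).

(No, Abstain, Abstain): Faction B can switch to Amend (5 → 7). Not NE.
(No, Abstain, Amend): Faction A can switch to Abstain (1 → 7). Not NE.
(No, Amend, Abstain): Faction A can switch to Abstain (0 → 5). Not NE.
(No, Amend, Amend): Faction A can switch to Abstain (2 → 5). Not NE.
(Abstain, Abstain, Abstain): Faction A can switch to No (5 → 8). Not NE.
(Abstain, Abstain, Amend): Faction B can switch to Amend (5 → 8). Not NE.
(Abstain, Amend, Amend): Faction A gets 5, best alternative 2; Faction B gets 8, best alternative 5; Faction C gets 3, best alternative 2. No profitable deviation — NE.
(The remaining 1 profile has a profitable deviation by the same check.)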